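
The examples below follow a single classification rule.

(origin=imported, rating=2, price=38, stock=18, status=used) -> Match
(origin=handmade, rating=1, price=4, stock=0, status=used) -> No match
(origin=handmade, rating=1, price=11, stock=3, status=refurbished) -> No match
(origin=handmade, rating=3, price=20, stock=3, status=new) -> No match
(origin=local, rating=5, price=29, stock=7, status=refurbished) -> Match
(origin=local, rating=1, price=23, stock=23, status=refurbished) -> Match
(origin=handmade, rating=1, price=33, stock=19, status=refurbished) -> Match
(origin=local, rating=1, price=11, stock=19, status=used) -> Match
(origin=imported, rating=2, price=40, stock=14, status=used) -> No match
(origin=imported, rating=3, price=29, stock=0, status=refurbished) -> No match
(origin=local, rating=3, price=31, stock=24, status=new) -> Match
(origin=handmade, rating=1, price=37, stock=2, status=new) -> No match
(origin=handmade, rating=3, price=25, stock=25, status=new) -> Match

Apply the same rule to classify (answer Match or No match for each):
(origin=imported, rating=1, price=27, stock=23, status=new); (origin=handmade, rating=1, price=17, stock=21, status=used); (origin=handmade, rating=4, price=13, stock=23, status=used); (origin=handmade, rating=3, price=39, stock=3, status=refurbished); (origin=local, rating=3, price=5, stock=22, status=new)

The simplest hypothesis consistent with all the labels is: stock ≥ 7 AND price ≤ 38.
(origin=imported, rating=1, price=27, stock=23, status=new): Match (stock = 23, price = 27). (origin=handmade, rating=1, price=17, stock=21, status=used): Match (stock = 21, price = 17). (origin=handmade, rating=4, price=13, stock=23, status=used): Match (stock = 23, price = 13). (origin=handmade, rating=3, price=39, stock=3, status=refurbished): No match (stock = 3, price = 39). (origin=local, rating=3, price=5, stock=22, status=new): Match (stock = 22, price = 5).

Match, Match, Match, No match, Match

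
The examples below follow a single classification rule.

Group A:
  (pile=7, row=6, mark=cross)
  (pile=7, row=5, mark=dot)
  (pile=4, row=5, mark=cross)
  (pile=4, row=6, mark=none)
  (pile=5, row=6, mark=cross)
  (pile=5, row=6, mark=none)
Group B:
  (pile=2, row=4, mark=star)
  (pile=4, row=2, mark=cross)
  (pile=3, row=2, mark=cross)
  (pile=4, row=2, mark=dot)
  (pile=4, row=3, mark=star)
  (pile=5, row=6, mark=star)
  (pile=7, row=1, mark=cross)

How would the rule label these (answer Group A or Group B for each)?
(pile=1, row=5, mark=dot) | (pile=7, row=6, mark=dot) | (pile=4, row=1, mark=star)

Group A, Group A, Group B

One predicate separates the groups cleanly: mark is not star AND row ≥ 3.
(pile=1, row=5, mark=dot) — mark is dot, row = 5, hence Group A. (pile=7, row=6, mark=dot) — mark is dot, row = 6, hence Group A. (pile=4, row=1, mark=star) — mark is star, row = 1, hence Group B.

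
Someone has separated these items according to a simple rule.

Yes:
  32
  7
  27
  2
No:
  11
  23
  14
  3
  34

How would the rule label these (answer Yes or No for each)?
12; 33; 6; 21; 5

Comparing the two groups points to one rule — ≡ 2 (mod 5).
Yes: 12, since 12 mod 5 = 2. No: 33, since 33 mod 5 = 3. No: 6, since 6 mod 5 = 1. No: 21, since 21 mod 5 = 1. No: 5, since 5 mod 5 = 0.

Yes, No, No, No, No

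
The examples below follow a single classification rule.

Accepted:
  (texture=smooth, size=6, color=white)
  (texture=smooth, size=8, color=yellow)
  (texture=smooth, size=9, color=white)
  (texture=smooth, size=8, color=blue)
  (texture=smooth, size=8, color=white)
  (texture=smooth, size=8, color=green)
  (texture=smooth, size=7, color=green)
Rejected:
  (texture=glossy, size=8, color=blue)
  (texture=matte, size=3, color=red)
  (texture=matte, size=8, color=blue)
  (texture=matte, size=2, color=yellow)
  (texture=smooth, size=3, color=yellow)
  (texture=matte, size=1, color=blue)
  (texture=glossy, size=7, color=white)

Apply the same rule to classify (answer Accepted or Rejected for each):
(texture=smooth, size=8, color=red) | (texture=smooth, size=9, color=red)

Accepted, Accepted

The pattern is that an item is 'Accepted' exactly when: texture is smooth AND size ≥ 6.
(texture=smooth, size=8, color=red) → texture is smooth, size = 8 → Accepted. (texture=smooth, size=9, color=red) → texture is smooth, size = 9 → Accepted.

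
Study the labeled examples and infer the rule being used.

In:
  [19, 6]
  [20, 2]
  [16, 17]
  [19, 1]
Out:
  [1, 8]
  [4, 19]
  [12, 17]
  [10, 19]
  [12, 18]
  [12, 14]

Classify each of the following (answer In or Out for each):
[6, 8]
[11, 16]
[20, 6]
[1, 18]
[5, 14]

Every 'In' example satisfies: first ≥ 14. None of the 'Out' examples do.
Out: [6, 8], since first 6. Out: [11, 16], since first 11. In: [20, 6], since first 20. Out: [1, 18], since first 1. Out: [5, 14], since first 5.

Out, Out, In, Out, Out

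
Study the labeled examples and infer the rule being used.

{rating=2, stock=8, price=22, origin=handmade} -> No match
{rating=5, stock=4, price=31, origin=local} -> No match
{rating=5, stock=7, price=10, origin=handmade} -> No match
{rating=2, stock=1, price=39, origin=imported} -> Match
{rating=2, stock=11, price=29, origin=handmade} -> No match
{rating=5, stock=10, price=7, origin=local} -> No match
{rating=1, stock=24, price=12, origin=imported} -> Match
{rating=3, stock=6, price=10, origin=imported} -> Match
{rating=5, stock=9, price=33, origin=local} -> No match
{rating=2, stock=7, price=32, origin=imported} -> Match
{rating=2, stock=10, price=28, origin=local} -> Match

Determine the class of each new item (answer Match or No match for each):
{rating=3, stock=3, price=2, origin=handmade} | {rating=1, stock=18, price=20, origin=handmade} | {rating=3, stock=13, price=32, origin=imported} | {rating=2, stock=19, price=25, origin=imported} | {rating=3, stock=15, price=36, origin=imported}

The simplest hypothesis consistent with all the labels is: origin is imported OR price = 28.
{rating=3, stock=3, price=2, origin=handmade} — origin is handmade, price = 2, hence No match. {rating=1, stock=18, price=20, origin=handmade} — origin is handmade, price = 20, hence No match. {rating=3, stock=13, price=32, origin=imported} — origin is imported, price = 32, hence Match. {rating=2, stock=19, price=25, origin=imported} — origin is imported, price = 25, hence Match. {rating=3, stock=15, price=36, origin=imported} — origin is imported, price = 36, hence Match.

No match, No match, Match, Match, Match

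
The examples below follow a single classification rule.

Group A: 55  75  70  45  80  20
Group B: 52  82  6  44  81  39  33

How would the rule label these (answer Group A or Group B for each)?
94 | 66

Group B, Group B

The rule appears to be: multiple of 5.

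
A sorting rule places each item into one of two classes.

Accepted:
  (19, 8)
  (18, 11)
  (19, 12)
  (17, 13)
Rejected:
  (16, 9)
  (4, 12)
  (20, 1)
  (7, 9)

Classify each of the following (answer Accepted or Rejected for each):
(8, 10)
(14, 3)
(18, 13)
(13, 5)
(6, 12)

The rule appears to be: sum ≥ 27.
(8, 10): 8+10 = 18, lacks this property → Rejected. (14, 3): 14+3 = 17, lacks this property → Rejected. (18, 13): 18+13 = 31, meets the rule → Accepted. (13, 5): 13+5 = 18, lacks this property → Rejected. (6, 12): 6+12 = 18, lacks this property → Rejected.

Rejected, Rejected, Accepted, Rejected, Rejected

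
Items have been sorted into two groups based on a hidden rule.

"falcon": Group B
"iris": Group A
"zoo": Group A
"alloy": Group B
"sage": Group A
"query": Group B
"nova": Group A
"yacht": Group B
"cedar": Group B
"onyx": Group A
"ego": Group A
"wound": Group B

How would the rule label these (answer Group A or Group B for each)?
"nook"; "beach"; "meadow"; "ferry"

Group A, Group B, Group B, Group B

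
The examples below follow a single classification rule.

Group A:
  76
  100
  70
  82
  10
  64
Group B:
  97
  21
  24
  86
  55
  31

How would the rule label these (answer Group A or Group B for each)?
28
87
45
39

'Group A' ⟺ ≡ 4 (mod 6).

Group A, Group B, Group B, Group B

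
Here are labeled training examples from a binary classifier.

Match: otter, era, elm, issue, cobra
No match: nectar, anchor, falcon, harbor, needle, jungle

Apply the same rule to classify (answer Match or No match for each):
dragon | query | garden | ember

No match, Match, No match, Match

The pattern is that an item is 'Match' exactly when: odd length.
dragon: No match (length 6).
query: Match (length 5).
garden: No match (length 6).
ember: Match (length 5).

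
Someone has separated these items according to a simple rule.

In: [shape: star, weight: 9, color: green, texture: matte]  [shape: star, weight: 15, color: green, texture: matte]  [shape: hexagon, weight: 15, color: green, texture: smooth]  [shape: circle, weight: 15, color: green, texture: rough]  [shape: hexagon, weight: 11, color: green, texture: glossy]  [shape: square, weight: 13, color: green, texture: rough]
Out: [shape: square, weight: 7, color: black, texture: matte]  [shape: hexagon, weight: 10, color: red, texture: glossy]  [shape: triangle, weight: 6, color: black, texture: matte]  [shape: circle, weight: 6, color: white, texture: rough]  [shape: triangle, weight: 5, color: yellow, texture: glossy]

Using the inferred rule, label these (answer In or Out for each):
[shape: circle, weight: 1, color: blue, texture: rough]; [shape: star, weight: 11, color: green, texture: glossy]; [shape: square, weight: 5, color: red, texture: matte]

Out, In, Out

One predicate separates the groups cleanly: color is green.
[shape: circle, weight: 1, color: blue, texture: rough]: color is blue, does not pass → Out.
[shape: star, weight: 11, color: green, texture: glossy]: color is green, has this property → In.
[shape: square, weight: 5, color: red, texture: matte]: color is red, does not pass → Out.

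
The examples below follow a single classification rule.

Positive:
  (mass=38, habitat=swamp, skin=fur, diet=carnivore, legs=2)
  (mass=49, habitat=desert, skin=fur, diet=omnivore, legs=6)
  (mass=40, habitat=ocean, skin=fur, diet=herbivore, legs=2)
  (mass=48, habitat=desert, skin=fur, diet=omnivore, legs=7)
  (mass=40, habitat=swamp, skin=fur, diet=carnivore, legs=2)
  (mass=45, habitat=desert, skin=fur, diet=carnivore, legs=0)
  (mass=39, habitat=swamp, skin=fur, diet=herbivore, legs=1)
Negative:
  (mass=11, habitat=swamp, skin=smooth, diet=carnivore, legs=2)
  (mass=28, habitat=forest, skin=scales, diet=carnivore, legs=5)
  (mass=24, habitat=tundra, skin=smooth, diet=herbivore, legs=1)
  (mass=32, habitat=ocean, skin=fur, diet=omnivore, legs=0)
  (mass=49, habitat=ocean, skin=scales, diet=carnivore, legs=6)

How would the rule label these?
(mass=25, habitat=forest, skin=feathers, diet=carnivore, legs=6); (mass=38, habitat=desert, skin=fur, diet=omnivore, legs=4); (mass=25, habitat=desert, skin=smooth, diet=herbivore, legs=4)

Negative, Positive, Negative

The pattern is that an item is 'Positive' exactly when: skin is fur AND mass ≥ 38.
(mass=25, habitat=forest, skin=feathers, diet=carnivore, legs=6) — skin is feathers, mass = 25, hence Negative. (mass=38, habitat=desert, skin=fur, diet=omnivore, legs=4) — skin is fur, mass = 38, hence Positive. (mass=25, habitat=desert, skin=smooth, diet=herbivore, legs=4) — skin is smooth, mass = 25, hence Negative.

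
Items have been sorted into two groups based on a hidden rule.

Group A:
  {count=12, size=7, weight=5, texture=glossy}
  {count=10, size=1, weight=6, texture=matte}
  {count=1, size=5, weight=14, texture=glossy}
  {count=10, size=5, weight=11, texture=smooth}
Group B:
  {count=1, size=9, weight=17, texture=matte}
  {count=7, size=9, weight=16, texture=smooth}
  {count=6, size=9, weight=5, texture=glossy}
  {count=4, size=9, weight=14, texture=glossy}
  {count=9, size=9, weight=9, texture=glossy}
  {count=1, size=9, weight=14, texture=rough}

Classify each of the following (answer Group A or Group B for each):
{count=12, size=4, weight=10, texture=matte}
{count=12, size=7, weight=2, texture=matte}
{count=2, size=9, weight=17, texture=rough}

Group A, Group A, Group B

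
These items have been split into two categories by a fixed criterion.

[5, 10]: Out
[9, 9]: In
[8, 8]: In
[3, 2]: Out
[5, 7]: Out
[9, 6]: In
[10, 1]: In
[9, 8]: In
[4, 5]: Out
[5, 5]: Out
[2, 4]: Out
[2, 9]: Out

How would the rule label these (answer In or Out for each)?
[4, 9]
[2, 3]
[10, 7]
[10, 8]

Out, Out, In, In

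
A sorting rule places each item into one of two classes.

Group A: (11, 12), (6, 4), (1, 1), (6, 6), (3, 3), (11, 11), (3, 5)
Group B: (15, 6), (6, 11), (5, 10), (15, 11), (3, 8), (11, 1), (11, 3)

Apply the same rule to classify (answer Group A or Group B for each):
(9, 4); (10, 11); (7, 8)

Group B, Group A, Group A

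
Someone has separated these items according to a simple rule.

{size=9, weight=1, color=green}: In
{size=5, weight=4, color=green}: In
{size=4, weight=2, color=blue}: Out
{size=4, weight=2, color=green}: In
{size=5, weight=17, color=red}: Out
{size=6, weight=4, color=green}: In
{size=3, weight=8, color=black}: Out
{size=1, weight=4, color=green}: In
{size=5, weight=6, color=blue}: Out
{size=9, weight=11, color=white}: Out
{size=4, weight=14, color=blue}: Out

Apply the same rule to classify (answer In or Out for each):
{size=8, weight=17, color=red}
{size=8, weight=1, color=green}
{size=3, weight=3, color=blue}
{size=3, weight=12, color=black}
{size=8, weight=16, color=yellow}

Looking at the examples, the only property every 'In' case has and every 'Out' case lacks is: color is green.
{size=8, weight=17, color=red}: color is red — lacks this property, so Out. {size=8, weight=1, color=green}: color is green — matches, so In. {size=3, weight=3, color=blue}: color is blue — lacks this property, so Out. {size=3, weight=12, color=black}: color is black — lacks this property, so Out. {size=8, weight=16, color=yellow}: color is yellow — lacks this property, so Out.

Out, In, Out, Out, Out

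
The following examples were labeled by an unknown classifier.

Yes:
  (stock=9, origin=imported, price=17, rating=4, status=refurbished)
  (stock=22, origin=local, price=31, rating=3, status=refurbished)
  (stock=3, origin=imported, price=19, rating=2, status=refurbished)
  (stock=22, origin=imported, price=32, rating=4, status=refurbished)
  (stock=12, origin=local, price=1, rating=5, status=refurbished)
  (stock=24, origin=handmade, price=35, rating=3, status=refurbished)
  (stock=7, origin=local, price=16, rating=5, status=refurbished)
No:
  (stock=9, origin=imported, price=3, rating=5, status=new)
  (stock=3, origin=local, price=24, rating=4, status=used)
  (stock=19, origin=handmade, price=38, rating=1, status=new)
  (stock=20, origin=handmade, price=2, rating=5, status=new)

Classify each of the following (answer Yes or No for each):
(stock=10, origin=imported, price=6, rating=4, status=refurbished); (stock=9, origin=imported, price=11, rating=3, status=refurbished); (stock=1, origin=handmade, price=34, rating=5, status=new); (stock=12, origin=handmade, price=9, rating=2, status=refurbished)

One predicate separates the groups cleanly: status is refurbished.

Yes, Yes, No, Yes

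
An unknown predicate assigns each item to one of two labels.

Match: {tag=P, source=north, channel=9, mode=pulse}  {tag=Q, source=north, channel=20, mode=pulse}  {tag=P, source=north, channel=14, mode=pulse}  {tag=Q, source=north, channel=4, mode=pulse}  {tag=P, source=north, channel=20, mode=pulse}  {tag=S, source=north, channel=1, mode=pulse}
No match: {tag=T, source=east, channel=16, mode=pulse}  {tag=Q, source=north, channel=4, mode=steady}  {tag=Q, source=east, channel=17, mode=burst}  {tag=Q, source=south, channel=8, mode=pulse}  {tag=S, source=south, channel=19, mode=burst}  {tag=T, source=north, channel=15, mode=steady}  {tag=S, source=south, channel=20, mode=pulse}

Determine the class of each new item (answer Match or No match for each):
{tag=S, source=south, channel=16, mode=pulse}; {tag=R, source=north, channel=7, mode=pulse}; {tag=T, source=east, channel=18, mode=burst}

No match, Match, No match

One predicate separates the groups cleanly: mode is pulse AND source is north.
{tag=S, source=south, channel=16, mode=pulse} → mode is pulse, source is south → No match.
{tag=R, source=north, channel=7, mode=pulse} → mode is pulse, source is north → Match.
{tag=T, source=east, channel=18, mode=burst} → mode is burst, source is east → No match.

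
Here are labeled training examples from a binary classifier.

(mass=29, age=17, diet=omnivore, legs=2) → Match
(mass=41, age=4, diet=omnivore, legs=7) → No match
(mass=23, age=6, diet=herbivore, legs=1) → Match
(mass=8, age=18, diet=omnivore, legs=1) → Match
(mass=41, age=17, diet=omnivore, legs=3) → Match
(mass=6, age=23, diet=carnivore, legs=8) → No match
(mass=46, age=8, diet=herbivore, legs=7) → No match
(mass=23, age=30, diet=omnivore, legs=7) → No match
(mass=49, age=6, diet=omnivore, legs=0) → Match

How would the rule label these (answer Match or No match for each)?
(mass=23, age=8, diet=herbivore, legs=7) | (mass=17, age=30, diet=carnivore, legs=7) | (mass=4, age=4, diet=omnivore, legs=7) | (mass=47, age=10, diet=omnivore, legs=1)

No match, No match, No match, Match

A rule that fits every label: legs ≤ 3 — true of each 'Match' example, false of each 'No match' one.
(mass=23, age=8, diet=herbivore, legs=7) — legs = 7, hence No match. (mass=17, age=30, diet=carnivore, legs=7) — legs = 7, hence No match. (mass=4, age=4, diet=omnivore, legs=7) — legs = 7, hence No match. (mass=47, age=10, diet=omnivore, legs=1) — legs = 1, hence Match.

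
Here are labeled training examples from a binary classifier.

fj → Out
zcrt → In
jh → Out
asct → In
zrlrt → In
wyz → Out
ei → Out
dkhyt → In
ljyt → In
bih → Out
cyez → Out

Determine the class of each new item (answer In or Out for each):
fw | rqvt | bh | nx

Out, In, Out, Out

One predicate separates the groups cleanly: contains 't'.
Out: fw, since no 't'.
In: rqvt, since has 't'.
Out: bh, since no 't'.
Out: nx, since no 't'.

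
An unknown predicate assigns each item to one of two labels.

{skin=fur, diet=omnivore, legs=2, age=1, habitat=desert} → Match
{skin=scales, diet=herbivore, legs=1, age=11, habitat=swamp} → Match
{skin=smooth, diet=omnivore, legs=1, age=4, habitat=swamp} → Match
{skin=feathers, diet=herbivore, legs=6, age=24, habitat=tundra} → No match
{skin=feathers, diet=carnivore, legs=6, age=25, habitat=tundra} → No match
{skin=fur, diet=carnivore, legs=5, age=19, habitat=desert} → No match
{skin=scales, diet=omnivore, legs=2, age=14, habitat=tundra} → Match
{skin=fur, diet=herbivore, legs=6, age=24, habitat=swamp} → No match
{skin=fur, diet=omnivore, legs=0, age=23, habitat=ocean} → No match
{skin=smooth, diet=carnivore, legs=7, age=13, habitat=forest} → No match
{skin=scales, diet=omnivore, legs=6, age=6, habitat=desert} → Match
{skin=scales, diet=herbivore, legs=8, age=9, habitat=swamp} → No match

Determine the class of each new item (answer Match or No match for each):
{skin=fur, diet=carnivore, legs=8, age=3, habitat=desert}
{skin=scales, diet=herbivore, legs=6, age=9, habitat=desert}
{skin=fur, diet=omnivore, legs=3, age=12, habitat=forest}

The rule appears to be: legs ≤ 6 AND age ≤ 14.

No match, Match, Match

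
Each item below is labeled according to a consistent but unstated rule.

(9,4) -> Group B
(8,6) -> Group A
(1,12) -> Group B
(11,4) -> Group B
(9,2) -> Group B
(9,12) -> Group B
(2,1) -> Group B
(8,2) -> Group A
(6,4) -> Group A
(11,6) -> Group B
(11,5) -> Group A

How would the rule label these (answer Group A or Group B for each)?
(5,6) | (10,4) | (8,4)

The pattern is that an item is 'Group A' exactly when: sum is even.
Group B: (5,6), since 5+6 = 11.
Group A: (10,4), since 10+4 = 14.
Group A: (8,4), since 8+4 = 12.

Group B, Group A, Group A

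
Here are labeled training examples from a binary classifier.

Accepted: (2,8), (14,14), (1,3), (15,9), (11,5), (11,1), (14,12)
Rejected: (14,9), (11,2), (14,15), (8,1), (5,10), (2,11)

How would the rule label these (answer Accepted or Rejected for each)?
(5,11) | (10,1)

Accepted, Rejected

A rule that fits every label: sum is even — true of each 'Accepted' example, false of each 'Rejected' one.
(5,11): 5+11 = 16 — matches, so Accepted. (10,1): 10+1 = 11 — doesn't match, so Rejected.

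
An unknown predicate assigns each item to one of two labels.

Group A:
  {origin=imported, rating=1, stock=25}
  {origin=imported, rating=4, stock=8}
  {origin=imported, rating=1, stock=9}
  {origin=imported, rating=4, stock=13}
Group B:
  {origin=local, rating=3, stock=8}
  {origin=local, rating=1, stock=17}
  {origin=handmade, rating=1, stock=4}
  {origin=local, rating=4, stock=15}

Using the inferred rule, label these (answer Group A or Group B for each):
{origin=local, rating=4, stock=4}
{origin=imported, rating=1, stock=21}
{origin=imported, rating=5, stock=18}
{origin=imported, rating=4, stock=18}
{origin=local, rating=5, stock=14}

Group B, Group A, Group A, Group A, Group B

Checking candidate rules against both groups, what survives is: origin is imported.
{origin=local, rating=4, stock=4} → origin is local → Group B. {origin=imported, rating=1, stock=21} → origin is imported → Group A. {origin=imported, rating=5, stock=18} → origin is imported → Group A. {origin=imported, rating=4, stock=18} → origin is imported → Group A. {origin=local, rating=5, stock=14} → origin is local → Group B.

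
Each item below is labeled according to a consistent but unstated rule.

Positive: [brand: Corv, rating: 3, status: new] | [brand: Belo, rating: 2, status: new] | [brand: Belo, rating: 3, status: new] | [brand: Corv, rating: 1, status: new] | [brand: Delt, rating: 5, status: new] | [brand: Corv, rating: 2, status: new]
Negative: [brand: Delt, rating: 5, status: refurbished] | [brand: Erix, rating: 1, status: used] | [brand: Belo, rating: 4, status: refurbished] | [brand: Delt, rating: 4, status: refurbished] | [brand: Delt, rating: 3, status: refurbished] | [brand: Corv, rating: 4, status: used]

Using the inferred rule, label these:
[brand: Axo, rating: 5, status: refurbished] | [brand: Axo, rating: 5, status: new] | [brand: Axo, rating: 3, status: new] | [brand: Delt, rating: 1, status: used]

Comparing the two groups points to one rule — status is new.
[brand: Axo, rating: 5, status: refurbished] → status is refurbished → Negative. [brand: Axo, rating: 5, status: new] → status is new → Positive. [brand: Axo, rating: 3, status: new] → status is new → Positive. [brand: Delt, rating: 1, status: used] → status is used → Negative.

Negative, Positive, Positive, Negative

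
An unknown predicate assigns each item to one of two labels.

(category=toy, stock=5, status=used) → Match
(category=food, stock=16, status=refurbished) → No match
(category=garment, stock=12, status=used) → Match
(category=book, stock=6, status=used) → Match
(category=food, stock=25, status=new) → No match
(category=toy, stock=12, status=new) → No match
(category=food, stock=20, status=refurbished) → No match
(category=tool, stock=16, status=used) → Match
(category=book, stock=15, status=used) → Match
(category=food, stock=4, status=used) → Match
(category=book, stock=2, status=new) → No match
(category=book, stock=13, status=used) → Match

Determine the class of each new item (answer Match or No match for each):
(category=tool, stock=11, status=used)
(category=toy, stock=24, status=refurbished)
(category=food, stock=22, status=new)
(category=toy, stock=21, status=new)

Match, No match, No match, No match

Comparing the two groups points to one rule — status is used.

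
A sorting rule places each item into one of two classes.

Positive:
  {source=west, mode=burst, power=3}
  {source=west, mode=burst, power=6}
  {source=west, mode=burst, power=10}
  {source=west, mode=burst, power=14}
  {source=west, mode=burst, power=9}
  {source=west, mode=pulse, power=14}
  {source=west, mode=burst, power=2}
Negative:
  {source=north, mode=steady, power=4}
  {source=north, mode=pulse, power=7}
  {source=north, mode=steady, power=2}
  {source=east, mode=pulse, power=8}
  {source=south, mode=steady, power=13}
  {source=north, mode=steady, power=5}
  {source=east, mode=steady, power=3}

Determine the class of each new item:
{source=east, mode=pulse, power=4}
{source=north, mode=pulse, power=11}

Negative, Negative

Comparing the two groups points to one rule — source is west.
{source=east, mode=pulse, power=4}: Negative (source is east). {source=north, mode=pulse, power=11}: Negative (source is north).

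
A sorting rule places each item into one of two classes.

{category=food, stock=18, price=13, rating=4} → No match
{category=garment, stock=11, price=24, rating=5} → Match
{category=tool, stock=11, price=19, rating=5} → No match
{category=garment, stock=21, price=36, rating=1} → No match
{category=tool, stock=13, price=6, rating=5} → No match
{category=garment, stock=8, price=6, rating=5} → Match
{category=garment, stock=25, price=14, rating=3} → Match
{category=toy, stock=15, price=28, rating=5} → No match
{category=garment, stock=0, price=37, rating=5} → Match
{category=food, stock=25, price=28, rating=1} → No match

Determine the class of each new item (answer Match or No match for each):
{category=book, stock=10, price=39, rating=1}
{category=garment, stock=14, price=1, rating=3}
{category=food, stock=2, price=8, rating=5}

'Match' ⟺ category is garment AND rating ≥ 3.
{category=book, stock=10, price=39, rating=1}: category is book, rating = 1 — does not pass, so No match. {category=garment, stock=14, price=1, rating=3}: category is garment, rating = 3 — satisfies this, so Match. {category=food, stock=2, price=8, rating=5}: category is food, rating = 5 — does not pass, so No match.

No match, Match, No match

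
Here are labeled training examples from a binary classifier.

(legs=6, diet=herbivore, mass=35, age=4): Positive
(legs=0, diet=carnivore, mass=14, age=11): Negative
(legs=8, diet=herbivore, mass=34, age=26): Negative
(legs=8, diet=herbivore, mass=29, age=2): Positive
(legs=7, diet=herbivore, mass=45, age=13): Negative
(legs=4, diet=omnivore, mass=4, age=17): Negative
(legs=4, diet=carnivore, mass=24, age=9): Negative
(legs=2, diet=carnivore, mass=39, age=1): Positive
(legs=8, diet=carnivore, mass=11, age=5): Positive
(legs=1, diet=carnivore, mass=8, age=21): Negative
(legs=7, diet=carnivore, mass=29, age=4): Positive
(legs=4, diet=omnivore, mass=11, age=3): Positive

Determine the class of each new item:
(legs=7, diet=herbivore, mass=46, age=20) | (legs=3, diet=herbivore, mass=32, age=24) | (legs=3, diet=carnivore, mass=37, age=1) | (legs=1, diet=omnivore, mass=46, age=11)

Negative, Negative, Positive, Negative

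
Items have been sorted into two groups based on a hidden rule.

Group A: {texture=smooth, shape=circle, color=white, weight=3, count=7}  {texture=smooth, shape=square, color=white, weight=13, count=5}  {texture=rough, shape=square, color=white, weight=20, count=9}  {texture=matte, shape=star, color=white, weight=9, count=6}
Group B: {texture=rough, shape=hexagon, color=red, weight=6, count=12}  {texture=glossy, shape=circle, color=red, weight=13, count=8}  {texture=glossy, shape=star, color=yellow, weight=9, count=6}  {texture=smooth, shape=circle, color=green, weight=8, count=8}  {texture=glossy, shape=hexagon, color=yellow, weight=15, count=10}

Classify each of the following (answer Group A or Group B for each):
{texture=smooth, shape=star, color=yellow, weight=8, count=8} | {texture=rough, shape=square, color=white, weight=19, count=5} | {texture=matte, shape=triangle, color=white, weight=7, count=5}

Looking at the examples, the only property every 'Group A' case has and every 'Group B' case lacks is: color is white.

Group B, Group A, Group A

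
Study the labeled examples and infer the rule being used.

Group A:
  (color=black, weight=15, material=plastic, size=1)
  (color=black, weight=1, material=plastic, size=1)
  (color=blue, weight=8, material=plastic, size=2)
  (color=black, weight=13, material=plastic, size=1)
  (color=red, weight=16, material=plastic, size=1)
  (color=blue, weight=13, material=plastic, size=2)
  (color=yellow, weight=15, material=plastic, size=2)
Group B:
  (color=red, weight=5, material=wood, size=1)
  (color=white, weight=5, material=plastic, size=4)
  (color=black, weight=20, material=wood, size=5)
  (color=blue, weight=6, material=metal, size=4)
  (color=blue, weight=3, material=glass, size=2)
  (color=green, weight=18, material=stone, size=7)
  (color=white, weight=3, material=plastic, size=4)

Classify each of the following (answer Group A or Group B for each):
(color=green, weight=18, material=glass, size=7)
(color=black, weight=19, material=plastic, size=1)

Group B, Group A

The distinguishing property — material is plastic AND size ≤ 2 — holds for all the 'Group A' cases and none of the 'Group B' cases.
(color=green, weight=18, material=glass, size=7) — material is glass, size = 7, hence Group B.
(color=black, weight=19, material=plastic, size=1) — material is plastic, size = 1, hence Group A.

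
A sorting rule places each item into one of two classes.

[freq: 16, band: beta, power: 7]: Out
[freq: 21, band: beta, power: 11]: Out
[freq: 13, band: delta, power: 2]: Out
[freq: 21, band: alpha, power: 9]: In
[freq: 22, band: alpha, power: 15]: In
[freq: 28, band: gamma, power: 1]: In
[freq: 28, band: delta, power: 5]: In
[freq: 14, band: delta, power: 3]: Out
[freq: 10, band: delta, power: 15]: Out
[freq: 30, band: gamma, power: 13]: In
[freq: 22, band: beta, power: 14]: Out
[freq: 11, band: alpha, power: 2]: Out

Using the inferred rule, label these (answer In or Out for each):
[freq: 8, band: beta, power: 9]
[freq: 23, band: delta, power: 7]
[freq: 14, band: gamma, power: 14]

Out, In, Out

One predicate separates the groups cleanly: band is not beta AND freq ≥ 16.
[freq: 8, band: beta, power: 9]: band is beta, freq = 8 — lacks this property, so Out. [freq: 23, band: delta, power: 7]: band is delta, freq = 23 — has this property, so In. [freq: 14, band: gamma, power: 14]: band is gamma, freq = 14 — lacks this property, so Out.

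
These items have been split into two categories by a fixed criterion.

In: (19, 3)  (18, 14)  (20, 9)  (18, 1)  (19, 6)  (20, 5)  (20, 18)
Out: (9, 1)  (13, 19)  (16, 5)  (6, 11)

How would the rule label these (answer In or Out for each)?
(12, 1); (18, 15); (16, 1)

The classifier is using: first ≥ 18.

Out, In, Out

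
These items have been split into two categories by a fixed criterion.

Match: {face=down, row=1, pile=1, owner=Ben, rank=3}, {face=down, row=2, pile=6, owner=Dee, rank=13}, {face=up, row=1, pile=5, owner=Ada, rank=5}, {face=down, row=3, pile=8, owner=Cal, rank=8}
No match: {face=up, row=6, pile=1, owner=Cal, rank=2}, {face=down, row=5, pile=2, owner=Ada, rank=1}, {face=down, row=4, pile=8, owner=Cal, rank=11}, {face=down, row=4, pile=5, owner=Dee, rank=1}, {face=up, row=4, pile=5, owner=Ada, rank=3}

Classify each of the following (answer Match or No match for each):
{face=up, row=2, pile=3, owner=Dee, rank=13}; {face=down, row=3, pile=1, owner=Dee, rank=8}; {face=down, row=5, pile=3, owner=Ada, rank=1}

Match, Match, No match

The common property of the 'Match' items is: row ≤ 3. No 'No match' item has it.
{face=up, row=2, pile=3, owner=Dee, rank=13} → row = 2 → Match.
{face=down, row=3, pile=1, owner=Dee, rank=8} → row = 3 → Match.
{face=down, row=5, pile=3, owner=Ada, rank=1} → row = 5 → No match.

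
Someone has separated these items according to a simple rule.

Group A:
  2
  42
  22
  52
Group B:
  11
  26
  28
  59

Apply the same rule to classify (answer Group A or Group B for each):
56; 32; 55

Group B, Group A, Group B

The distinguishing property — ends in digit 2 — holds for all the 'Group A' cases and none of the 'Group B' cases.
56: last digit 6, fails this test → Group B.
32: last digit 2, checks out → Group A.
55: last digit 5, fails this test → Group B.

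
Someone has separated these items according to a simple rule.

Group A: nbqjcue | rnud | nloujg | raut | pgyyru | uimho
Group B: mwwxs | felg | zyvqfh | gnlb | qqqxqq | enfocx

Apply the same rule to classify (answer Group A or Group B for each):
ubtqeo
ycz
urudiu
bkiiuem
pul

Group A, Group B, Group A, Group A, Group A

All 'Group A' examples share one property — contains 'u' — and every 'Group B' example lacks it.
ubtqeo: has 'u' — meets the rule, so Group A. ycz: no 'u' — doesn't qualify, so Group B. urudiu: has 'u' — meets the rule, so Group A. bkiiuem: has 'u' — meets the rule, so Group A. pul: has 'u' — meets the rule, so Group A.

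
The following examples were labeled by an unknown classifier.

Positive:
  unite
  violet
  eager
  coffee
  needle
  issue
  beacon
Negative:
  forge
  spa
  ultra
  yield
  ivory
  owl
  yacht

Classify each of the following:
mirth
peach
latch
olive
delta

Negative, Negative, Negative, Positive, Negative

The classifier is using: has ≥ 3 vowels.
mirth → 1 vowel → Negative. peach → 2 vowels → Negative. latch → 1 vowel → Negative. olive → 3 vowels → Positive. delta → 2 vowels → Negative.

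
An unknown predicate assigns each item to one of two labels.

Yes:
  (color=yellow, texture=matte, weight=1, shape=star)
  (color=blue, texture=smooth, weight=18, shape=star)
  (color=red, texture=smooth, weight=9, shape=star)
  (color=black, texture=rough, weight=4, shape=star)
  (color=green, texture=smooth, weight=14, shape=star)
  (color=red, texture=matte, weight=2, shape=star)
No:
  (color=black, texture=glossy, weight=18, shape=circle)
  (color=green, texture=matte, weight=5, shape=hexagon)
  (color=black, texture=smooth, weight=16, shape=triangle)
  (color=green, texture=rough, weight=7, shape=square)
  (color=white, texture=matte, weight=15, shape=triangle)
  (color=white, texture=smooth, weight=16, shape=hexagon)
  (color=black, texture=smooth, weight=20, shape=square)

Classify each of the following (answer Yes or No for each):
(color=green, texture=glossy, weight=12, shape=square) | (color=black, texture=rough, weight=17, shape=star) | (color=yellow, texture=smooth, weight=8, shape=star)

No, Yes, Yes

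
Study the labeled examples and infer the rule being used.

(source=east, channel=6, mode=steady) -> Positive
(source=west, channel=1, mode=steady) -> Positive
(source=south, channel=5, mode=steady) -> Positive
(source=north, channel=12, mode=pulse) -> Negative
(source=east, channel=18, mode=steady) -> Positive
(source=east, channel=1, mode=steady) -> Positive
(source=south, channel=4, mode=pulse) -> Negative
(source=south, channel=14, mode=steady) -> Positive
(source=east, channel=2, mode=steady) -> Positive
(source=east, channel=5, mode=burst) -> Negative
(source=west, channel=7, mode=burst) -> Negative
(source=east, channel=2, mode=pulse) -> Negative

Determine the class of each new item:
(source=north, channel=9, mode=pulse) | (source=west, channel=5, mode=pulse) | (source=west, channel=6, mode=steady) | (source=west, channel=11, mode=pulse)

A rule that fits every label: mode is steady — true of each 'Positive' example, false of each 'Negative' one.

Negative, Negative, Positive, Negative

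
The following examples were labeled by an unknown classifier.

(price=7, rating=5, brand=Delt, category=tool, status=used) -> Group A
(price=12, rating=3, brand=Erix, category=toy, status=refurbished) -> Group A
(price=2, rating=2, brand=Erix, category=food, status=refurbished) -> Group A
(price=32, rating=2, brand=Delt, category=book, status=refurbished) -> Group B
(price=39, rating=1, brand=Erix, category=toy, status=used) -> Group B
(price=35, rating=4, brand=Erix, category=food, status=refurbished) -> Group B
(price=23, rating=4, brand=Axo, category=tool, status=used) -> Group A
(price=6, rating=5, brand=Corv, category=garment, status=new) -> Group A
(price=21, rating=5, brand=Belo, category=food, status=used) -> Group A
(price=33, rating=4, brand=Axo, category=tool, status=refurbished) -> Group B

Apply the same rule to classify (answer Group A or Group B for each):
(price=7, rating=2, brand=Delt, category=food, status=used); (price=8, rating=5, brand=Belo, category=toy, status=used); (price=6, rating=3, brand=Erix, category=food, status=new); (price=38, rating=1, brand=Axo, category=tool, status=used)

Group A, Group A, Group A, Group B

The common property of the 'Group A' items is: price ≤ 23. No 'Group B' item has it.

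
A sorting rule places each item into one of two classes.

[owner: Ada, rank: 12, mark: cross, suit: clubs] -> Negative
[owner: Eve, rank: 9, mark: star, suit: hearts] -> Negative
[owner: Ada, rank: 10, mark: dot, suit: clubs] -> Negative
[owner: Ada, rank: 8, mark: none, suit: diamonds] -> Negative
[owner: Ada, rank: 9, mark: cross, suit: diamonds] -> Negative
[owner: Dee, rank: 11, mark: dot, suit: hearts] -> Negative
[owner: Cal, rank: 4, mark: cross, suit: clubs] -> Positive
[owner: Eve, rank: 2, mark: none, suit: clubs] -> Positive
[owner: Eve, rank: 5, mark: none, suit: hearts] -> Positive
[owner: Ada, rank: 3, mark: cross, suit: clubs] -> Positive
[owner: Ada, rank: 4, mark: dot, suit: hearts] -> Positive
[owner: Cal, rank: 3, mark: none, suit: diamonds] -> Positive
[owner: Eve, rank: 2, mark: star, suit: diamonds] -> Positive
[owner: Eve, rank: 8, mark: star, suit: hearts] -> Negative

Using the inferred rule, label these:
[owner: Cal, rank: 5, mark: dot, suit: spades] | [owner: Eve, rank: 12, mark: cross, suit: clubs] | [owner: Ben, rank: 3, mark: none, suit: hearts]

One predicate separates the groups cleanly: rank ≤ 5.
[owner: Cal, rank: 5, mark: dot, suit: spades] → rank = 5 → Positive. [owner: Eve, rank: 12, mark: cross, suit: clubs] → rank = 12 → Negative. [owner: Ben, rank: 3, mark: none, suit: hearts] → rank = 3 → Positive.

Positive, Negative, Positive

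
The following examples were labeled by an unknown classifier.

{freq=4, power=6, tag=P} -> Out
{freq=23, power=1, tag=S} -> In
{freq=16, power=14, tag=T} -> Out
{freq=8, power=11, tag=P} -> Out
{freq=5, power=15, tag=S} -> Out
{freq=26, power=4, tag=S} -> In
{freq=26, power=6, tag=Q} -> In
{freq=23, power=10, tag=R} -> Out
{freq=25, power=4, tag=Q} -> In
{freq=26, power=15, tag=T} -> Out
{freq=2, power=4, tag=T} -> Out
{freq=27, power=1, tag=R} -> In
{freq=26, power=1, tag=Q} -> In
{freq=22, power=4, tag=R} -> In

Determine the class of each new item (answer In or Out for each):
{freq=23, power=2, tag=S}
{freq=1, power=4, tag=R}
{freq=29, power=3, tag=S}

In, Out, In

'In' ⟺ freq ≥ 5 AND power ≤ 6.
{freq=23, power=2, tag=S}: In (freq = 23, power = 2). {freq=1, power=4, tag=R}: Out (freq = 1, power = 4). {freq=29, power=3, tag=S}: In (freq = 29, power = 3).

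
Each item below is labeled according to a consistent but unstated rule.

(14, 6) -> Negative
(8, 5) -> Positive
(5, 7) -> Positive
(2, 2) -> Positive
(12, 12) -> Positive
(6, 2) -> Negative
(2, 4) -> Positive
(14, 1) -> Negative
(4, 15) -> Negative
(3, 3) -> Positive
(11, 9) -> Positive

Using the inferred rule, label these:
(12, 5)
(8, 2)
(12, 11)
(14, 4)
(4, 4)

The distinguishing property — |first − second| ≤ 3 — holds for all the 'Positive' cases and none of the 'Negative' cases.
(12, 5) — |12−5| = 7, hence Negative. (8, 2) — |8−2| = 6, hence Negative. (12, 11) — |12−11| = 1, hence Positive. (14, 4) — |14−4| = 10, hence Negative. (4, 4) — |4−4| = 0, hence Positive.

Negative, Negative, Positive, Negative, Positive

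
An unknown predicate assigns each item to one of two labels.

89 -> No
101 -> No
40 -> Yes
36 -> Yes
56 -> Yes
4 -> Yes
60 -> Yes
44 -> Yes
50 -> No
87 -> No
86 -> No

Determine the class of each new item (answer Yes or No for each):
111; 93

Checking candidate rules against both groups, what survives is: multiple of 4.
111: 111 = 4·27 + 3 — fails this test, so No.
93: 93 = 4·23 + 1 — fails this test, so No.

No, No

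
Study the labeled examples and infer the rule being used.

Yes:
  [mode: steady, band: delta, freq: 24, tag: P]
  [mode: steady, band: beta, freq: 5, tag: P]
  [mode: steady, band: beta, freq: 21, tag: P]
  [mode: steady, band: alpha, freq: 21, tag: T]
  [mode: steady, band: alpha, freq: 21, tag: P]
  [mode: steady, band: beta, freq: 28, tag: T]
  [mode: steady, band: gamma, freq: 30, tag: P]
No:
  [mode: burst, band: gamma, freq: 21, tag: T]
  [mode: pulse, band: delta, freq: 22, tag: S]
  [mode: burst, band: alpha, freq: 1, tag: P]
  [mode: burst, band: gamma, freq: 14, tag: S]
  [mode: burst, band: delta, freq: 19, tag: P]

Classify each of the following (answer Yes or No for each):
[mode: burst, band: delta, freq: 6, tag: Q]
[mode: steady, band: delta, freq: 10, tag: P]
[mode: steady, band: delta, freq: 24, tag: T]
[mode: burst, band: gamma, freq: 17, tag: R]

No, Yes, Yes, No

Comparing the two groups points to one rule — mode is steady.
[mode: burst, band: delta, freq: 6, tag: Q]: mode is burst — does not pass, so No.
[mode: steady, band: delta, freq: 10, tag: P]: mode is steady — satisfies this, so Yes.
[mode: steady, band: delta, freq: 24, tag: T]: mode is steady — satisfies this, so Yes.
[mode: burst, band: gamma, freq: 17, tag: R]: mode is burst — does not pass, so No.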